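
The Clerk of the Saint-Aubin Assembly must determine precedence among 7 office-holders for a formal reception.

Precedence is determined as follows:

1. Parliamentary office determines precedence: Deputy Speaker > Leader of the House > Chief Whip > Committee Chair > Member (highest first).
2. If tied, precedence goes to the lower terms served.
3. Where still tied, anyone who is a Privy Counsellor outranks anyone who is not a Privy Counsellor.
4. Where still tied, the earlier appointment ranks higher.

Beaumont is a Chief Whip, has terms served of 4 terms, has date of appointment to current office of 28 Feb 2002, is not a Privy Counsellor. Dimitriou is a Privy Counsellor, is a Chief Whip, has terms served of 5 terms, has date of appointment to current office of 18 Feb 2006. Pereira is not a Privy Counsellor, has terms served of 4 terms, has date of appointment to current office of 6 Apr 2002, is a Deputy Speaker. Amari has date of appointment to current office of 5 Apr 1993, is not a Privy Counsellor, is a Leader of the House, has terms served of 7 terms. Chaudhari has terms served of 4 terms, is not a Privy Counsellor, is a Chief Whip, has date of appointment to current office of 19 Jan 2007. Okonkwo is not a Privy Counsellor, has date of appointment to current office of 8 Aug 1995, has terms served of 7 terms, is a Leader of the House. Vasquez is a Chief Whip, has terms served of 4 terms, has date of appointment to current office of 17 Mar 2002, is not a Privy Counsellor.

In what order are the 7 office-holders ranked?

By parliamentary office: Pereira (Deputy Speaker); then Amari and Okonkwo (Leader of the House); then Beaumont, Vasquez, Chaudhari and Dimitriou (Chief Whip).
Amari and Okonkwo both have terms served 7 terms, so the next rule applies.
Amari and Okonkwo are each not a Privy Counsellor, so the next rule applies.
Among Amari and Okonkwo, by date of appointment to current office (earlier first): Amari (5 Apr 1993) before Okonkwo (8 Aug 1995).
Among Beaumont, Vasquez, Chaudhari and Dimitriou, by terms served (lower first): Beaumont, Vasquez and Chaudhari (4 terms) before Dimitriou (5 terms).
Beaumont, Vasquez and Chaudhari are each not a Privy Counsellor, so the next rule applies.
Among Beaumont, Vasquez and Chaudhari, by date of appointment to current office (earlier first): Beaumont (28 Feb 2002) before Vasquez (17 Mar 2002) before Chaudhari (19 Jan 2007).
Full order: Pereira, Amari, Okonkwo, Beaumont, Vasquez, Chaudhari, Dimitriou.

Pereira, Amari, Okonkwo, Beaumont, Vasquez, Chaudhari, Dimitriou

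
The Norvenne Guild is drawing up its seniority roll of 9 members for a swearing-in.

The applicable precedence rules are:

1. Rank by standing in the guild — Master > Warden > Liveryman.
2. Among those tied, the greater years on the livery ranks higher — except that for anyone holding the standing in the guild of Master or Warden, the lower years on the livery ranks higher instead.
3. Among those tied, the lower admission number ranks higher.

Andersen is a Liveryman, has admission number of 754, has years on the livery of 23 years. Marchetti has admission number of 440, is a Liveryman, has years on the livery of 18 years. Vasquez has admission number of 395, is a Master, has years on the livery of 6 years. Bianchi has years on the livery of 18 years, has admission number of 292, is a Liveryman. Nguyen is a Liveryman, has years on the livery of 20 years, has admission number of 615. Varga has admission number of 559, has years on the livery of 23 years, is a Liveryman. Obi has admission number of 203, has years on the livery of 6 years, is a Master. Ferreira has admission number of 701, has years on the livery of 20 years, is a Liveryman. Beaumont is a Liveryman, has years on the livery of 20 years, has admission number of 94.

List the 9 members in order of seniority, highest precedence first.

By standing in the guild: Obi and Vasquez (Master); then Varga, Andersen, Beaumont, Nguyen, Ferreira, Bianchi and Marchetti (Liveryman).
Obi and Vasquez both have years on the livery 6 years, so the next rule applies.
Among Obi and Vasquez, by admission number (lower first): Obi (203) before Vasquez (395).
Among Varga, Andersen, Beaumont, Nguyen, Ferreira, Bianchi and Marchetti, by years on the livery (higher first): Varga and Andersen (23 years) before Beaumont, Nguyen and Ferreira (20 years) before Bianchi and Marchetti (18 years).
Among Varga and Andersen, by admission number (lower first): Varga (559) before Andersen (754).
Among Beaumont, Nguyen and Ferreira, by admission number (lower first): Beaumont (94) before Nguyen (615) before Ferreira (701).
Among Bianchi and Marchetti, by admission number (lower first): Bianchi (292) before Marchetti (440).
Full order: Obi, Vasquez, Varga, Andersen, Beaumont, Nguyen, Ferreira, Bianchi, Marchetti.

Obi, Vasquez, Varga, Andersen, Beaumont, Nguyen, Ferreira, Bianchi, Marchetti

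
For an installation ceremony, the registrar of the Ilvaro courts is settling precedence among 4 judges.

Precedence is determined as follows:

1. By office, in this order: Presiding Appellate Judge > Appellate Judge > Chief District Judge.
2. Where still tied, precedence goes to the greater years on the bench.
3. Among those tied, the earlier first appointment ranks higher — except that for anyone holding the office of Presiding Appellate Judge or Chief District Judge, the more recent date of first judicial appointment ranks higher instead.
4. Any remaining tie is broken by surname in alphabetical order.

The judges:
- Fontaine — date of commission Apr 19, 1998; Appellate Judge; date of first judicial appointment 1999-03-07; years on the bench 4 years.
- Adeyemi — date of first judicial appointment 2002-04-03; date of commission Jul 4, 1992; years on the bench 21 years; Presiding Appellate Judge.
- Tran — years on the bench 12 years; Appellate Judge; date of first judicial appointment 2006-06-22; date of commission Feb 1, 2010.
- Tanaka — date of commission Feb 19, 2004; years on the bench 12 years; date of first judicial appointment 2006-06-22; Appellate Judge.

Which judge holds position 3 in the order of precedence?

Tran

By office: Adeyemi (Presiding Appellate Judge); then Tanaka, Tran and Fontaine (Appellate Judge).
Among Tanaka, Tran and Fontaine, by years on the bench (higher first): Tanaka and Tran (12 years) before Fontaine (4 years).
Tanaka and Tran both have date of first judicial appointment 2006-06-22, so the next rule applies.
Among Tanaka and Tran, alphabetically by surname: Tanaka before Tran.
Order: Adeyemi, Tanaka, Tran, Fontaine.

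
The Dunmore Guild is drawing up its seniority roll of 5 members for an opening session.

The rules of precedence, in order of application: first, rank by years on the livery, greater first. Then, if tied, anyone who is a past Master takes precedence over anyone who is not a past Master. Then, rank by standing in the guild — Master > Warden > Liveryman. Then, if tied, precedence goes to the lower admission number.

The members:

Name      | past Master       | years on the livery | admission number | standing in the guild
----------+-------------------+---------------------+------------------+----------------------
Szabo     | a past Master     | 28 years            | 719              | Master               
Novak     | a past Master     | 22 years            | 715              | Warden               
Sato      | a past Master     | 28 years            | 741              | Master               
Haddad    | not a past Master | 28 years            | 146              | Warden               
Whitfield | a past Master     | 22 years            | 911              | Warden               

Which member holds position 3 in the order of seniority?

By years on the livery (higher first): Szabo, Sato and Haddad (each 28 years); then Novak and Whitfield (both 22 years).
Among Szabo, Sato and Haddad, a past Master before not a past Master: Szabo and Sato (a past Master) before Haddad (not a past Master).
Szabo and Sato are each Master, so the next rule applies.
Among Szabo and Sato, by admission number (lower first): Szabo (719) before Sato (741).
Novak and Whitfield are each a past Master, so the next rule applies.
Novak and Whitfield are each Warden, so the next rule applies.
Among Novak and Whitfield, by admission number (lower first): Novak (715) before Whitfield (911).
Order: Szabo, Sato, Haddad, Novak, Whitfield.

Haddad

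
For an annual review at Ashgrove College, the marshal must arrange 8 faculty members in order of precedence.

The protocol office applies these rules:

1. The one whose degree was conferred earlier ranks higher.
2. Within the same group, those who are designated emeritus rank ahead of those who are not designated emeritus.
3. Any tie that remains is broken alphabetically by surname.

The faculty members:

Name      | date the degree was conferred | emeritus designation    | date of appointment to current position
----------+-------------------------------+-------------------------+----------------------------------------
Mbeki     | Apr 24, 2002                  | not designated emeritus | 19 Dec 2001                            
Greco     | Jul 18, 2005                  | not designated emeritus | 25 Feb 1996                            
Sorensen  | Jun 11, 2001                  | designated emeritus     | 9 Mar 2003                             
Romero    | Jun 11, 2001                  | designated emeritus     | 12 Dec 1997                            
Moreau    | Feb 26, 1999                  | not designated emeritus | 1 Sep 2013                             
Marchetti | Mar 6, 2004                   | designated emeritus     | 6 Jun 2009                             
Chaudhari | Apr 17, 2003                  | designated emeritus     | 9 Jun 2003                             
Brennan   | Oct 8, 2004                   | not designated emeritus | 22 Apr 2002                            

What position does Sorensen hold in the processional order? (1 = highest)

3

By date the degree was conferred (earlier first): Moreau (Feb 26, 1999); then Romero and Sorensen (both Jun 11, 2001); then Mbeki (Apr 24, 2002); then Chaudhari (Apr 17, 2003); then Marchetti (Mar 6, 2004); then Brennan (Oct 8, 2004); then Greco (Jul 18, 2005).
Romero and Sorensen are each designated emeritus, so the next rule applies.
Among Romero and Sorensen, alphabetically by surname: Romero before Sorensen.
Order: Moreau, Romero, Sorensen, Mbeki, Chaudhari, Marchetti, Brennan, Greco. So position 3.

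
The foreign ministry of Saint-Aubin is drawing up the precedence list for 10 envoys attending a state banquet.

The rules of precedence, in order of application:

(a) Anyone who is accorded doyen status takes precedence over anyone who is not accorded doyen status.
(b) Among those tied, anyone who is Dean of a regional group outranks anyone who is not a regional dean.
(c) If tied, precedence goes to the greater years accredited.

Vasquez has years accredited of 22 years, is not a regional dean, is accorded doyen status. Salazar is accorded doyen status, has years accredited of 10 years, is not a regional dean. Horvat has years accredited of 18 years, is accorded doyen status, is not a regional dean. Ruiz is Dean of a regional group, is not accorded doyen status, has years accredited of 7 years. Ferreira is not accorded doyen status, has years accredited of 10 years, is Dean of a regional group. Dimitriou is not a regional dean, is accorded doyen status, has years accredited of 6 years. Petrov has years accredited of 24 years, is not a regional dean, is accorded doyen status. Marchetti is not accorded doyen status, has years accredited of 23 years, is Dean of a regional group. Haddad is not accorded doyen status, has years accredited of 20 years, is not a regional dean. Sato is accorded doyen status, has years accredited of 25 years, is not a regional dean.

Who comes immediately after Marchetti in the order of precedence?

Ferreira

By the first rule: Sato, Petrov, Vasquez, Horvat, Salazar and Dimitriou (each accorded doyen status); then Marchetti, Ferreira, Ruiz and Haddad (each not accorded doyen status).
Sato, Petrov, Vasquez, Horvat, Salazar and Dimitriou are each not a regional dean, so the next rule applies.
Among Sato, Petrov, Vasquez, Horvat, Salazar and Dimitriou, by years accredited (higher first): Sato (25 years) before Petrov (24 years) before Vasquez (22 years) before Horvat (18 years) before Salazar (10 years) before Dimitriou (6 years).
Among Marchetti, Ferreira, Ruiz and Haddad, Dean of a regional group before not a regional dean: Marchetti, Ferreira and Ruiz (Dean of a regional group) before Haddad (not a regional dean).
Among Marchetti, Ferreira and Ruiz, by years accredited (higher first): Marchetti (23 years) before Ferreira (10 years) before Ruiz (7 years).
Order: Sato, Petrov, Vasquez, Horvat, Salazar, Dimitriou, Marchetti, Ferreira, Ruiz, Haddad.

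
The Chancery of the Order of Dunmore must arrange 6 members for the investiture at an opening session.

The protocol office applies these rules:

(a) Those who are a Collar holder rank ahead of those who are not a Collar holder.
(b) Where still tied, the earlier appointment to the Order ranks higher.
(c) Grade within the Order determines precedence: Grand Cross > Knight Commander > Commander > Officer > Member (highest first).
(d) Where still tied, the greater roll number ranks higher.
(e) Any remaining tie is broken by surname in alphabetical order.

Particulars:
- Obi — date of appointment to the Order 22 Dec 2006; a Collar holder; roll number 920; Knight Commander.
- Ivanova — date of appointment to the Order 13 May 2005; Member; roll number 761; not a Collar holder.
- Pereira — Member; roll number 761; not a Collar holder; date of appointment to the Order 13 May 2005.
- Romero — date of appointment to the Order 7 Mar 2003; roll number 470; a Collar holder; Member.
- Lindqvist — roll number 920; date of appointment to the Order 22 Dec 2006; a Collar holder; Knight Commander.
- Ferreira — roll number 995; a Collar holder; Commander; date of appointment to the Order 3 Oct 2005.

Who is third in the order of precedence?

By the first rule: Romero, Ferreira, Lindqvist and Obi (each a Collar holder); then Ivanova and Pereira (both not a Collar holder).
Among Romero, Ferreira, Lindqvist and Obi, by date of appointment to the Order (earlier first): Romero (7 Mar 2003) before Ferreira (3 Oct 2005) before Lindqvist and Obi (22 Dec 2006).
Lindqvist and Obi are each Knight Commander, so the next rule applies.
Lindqvist and Obi both have roll number 920, so the next rule applies.
Among Lindqvist and Obi, alphabetically by surname: Lindqvist before Obi.
Ivanova and Pereira both have date of appointment to the Order 13 May 2005, so the next rule applies.
Ivanova and Pereira are each Member, so the next rule applies.
Ivanova and Pereira both have roll number 761, so the next rule applies.
Among Ivanova and Pereira, alphabetically by surname: Ivanova before Pereira.
Order: Romero, Ferreira, Lindqvist, Obi, Ivanova, Pereira.

Lindqvist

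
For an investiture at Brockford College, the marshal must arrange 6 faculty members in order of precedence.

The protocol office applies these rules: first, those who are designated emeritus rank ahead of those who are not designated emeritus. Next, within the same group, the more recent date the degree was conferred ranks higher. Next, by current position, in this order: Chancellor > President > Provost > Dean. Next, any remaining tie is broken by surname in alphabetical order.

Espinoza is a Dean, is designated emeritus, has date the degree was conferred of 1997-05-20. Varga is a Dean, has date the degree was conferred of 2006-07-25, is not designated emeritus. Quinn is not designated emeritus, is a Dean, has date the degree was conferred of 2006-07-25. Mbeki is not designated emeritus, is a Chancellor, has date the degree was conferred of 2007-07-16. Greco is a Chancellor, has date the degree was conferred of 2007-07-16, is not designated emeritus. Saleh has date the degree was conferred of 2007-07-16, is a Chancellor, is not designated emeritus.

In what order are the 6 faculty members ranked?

By the first rule: Espinoza (designated emeritus); then Greco, Mbeki, Saleh, Quinn and Varga (each not designated emeritus).
Among Greco, Mbeki, Saleh, Quinn and Varga, by date the degree was conferred (later first): Greco, Mbeki and Saleh (2007-07-16) before Quinn and Varga (2006-07-25).
Greco, Mbeki and Saleh are each Chancellor, so the next rule applies.
Among Greco, Mbeki and Saleh, alphabetically by surname: Greco before Mbeki before Saleh.
Quinn and Varga are each Dean, so the next rule applies.
Among Quinn and Varga, alphabetically by surname: Quinn before Varga.
Full order: Espinoza, Greco, Mbeki, Saleh, Quinn, Varga.

Espinoza, Greco, Mbeki, Saleh, Quinn, Varga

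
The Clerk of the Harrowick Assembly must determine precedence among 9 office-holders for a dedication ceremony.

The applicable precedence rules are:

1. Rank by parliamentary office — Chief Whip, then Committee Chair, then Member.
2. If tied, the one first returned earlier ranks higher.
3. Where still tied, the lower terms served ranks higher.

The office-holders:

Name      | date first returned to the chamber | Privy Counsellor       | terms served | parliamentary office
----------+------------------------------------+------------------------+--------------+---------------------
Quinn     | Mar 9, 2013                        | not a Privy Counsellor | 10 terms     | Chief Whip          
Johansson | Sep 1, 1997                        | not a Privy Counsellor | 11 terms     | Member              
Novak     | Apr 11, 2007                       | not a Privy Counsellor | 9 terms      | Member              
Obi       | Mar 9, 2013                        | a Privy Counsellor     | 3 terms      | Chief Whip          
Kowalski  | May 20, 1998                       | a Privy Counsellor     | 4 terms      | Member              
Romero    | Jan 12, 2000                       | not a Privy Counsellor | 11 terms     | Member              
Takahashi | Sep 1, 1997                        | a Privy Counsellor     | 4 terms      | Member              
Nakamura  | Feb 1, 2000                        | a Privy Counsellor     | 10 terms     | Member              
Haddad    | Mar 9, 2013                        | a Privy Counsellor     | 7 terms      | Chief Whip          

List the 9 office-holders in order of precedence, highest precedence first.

Obi, Haddad, Quinn, Takahashi, Johansson, Kowalski, Romero, Nakamura, Novak

By parliamentary office: Obi, Haddad and Quinn (Chief Whip); then Takahashi, Johansson, Kowalski, Romero, Nakamura and Novak (Member).
Obi, Haddad and Quinn all have date first returned to the chamber Mar 9, 2013, so the next rule applies.
Among Obi, Haddad and Quinn, by terms served (lower first): Obi (3 terms) before Haddad (7 terms) before Quinn (10 terms).
Among Takahashi, Johansson, Kowalski, Romero, Nakamura and Novak, by date first returned to the chamber (earlier first): Takahashi and Johansson (Sep 1, 1997) before Kowalski (May 20, 1998) before Romero (Jan 12, 2000) before Nakamura (Feb 1, 2000) before Novak (Apr 11, 2007).
Among Takahashi and Johansson, by terms served (lower first): Takahashi (4 terms) before Johansson (11 terms).
Full order: Obi, Haddad, Quinn, Takahashi, Johansson, Kowalski, Romero, Nakamura, Novak.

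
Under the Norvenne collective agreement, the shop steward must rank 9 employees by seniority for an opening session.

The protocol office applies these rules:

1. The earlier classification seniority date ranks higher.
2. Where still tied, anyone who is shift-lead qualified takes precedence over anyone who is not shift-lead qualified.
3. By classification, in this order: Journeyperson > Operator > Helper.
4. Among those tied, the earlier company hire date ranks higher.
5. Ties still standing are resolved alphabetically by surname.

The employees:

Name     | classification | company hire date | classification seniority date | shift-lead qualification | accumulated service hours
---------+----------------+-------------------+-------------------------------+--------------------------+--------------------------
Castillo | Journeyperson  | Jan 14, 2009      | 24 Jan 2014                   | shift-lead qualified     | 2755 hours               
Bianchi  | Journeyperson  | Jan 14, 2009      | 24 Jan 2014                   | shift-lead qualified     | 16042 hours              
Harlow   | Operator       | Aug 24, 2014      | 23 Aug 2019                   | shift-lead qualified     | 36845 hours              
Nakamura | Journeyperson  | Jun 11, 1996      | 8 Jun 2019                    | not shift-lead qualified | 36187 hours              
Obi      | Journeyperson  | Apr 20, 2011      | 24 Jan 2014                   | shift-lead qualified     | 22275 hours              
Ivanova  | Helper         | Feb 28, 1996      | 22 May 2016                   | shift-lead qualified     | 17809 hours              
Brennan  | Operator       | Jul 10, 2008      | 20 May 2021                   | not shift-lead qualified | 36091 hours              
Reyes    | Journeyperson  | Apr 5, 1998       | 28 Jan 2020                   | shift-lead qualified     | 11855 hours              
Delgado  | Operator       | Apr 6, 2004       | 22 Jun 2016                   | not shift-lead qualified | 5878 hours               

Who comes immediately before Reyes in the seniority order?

By classification seniority date (earlier first): Bianchi, Castillo and Obi (each 24 Jan 2014); then Ivanova (22 May 2016); then Delgado (22 Jun 2016); then Nakamura (8 Jun 2019); then Harlow (23 Aug 2019); then Reyes (28 Jan 2020); then Brennan (20 May 2021).
Bianchi, Castillo and Obi are each shift-lead qualified, so the next rule applies.
Bianchi, Castillo and Obi are each Journeyperson, so the next rule applies.
Among Bianchi, Castillo and Obi, by company hire date (earlier first): Bianchi and Castillo (Jan 14, 2009) before Obi (Apr 20, 2011).
Among Bianchi and Castillo, alphabetically by surname: Bianchi before Castillo.
Order: Bianchi, Castillo, Obi, Ivanova, Delgado, Nakamura, Harlow, Reyes, Brennan.

Harlow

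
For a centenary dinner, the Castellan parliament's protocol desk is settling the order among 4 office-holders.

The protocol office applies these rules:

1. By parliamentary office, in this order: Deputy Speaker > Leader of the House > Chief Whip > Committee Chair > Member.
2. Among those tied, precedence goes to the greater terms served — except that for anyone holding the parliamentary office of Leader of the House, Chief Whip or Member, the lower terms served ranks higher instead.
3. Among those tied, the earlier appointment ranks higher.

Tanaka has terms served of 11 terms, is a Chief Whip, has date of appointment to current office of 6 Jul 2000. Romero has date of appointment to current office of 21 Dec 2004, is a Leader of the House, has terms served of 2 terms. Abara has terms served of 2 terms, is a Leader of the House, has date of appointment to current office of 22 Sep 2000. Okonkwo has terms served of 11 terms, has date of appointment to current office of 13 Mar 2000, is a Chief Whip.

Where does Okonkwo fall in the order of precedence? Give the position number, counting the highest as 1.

By parliamentary office: Abara and Romero (Leader of the House); then Okonkwo and Tanaka (Chief Whip).
Abara and Romero both have terms served 2 terms, so the next rule applies.
Among Abara and Romero, by date of appointment to current office (earlier first): Abara (22 Sep 2000) before Romero (21 Dec 2004).
Okonkwo and Tanaka both have terms served 11 terms, so the next rule applies.
Among Okonkwo and Tanaka, by date of appointment to current office (earlier first): Okonkwo (13 Mar 2000) before Tanaka (6 Jul 2000).
Order: Abara, Romero, Okonkwo, Tanaka. So position 3.

3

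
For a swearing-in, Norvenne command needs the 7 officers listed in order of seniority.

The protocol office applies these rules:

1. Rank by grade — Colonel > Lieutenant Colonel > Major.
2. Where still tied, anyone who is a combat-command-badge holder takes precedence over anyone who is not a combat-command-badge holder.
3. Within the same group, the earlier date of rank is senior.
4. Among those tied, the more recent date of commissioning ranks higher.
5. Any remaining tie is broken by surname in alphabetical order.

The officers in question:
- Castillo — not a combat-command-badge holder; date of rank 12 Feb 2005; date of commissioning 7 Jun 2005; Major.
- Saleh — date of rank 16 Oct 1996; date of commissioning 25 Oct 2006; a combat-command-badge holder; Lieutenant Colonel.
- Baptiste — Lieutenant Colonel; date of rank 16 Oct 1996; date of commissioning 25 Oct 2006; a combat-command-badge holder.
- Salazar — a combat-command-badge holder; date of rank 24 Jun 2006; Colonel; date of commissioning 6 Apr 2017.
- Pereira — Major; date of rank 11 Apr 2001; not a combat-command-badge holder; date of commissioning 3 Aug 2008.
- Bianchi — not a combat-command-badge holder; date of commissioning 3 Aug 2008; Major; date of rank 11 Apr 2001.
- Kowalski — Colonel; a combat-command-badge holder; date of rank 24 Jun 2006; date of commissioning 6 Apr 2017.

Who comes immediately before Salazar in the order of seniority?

By grade: Kowalski and Salazar (Colonel); then Baptiste and Saleh (Lieutenant Colonel); then Bianchi, Pereira and Castillo (Major).
Kowalski and Salazar are each a combat-command-badge holder, so the next rule applies.
Kowalski and Salazar both have date of rank 24 Jun 2006, so the next rule applies.
Kowalski and Salazar both have date of commissioning 6 Apr 2017, so the next rule applies.
Among Kowalski and Salazar, alphabetically by surname: Kowalski before Salazar.
Baptiste and Saleh are each a combat-command-badge holder, so the next rule applies.
Baptiste and Saleh both have date of rank 16 Oct 1996, so the next rule applies.
Baptiste and Saleh both have date of commissioning 25 Oct 2006, so the next rule applies.
Among Baptiste and Saleh, alphabetically by surname: Baptiste before Saleh.
Bianchi, Pereira and Castillo are each not a combat-command-badge holder, so the next rule applies.
Among Bianchi, Pereira and Castillo, by date of rank (earlier first): Bianchi and Pereira (11 Apr 2001) before Castillo (12 Feb 2005).
Bianchi and Pereira both have date of commissioning 3 Aug 2008, so the next rule applies.
Among Bianchi and Pereira, alphabetically by surname: Bianchi before Pereira.
Order: Kowalski, Salazar, Baptiste, Saleh, Bianchi, Pereira, Castillo.

Kowalski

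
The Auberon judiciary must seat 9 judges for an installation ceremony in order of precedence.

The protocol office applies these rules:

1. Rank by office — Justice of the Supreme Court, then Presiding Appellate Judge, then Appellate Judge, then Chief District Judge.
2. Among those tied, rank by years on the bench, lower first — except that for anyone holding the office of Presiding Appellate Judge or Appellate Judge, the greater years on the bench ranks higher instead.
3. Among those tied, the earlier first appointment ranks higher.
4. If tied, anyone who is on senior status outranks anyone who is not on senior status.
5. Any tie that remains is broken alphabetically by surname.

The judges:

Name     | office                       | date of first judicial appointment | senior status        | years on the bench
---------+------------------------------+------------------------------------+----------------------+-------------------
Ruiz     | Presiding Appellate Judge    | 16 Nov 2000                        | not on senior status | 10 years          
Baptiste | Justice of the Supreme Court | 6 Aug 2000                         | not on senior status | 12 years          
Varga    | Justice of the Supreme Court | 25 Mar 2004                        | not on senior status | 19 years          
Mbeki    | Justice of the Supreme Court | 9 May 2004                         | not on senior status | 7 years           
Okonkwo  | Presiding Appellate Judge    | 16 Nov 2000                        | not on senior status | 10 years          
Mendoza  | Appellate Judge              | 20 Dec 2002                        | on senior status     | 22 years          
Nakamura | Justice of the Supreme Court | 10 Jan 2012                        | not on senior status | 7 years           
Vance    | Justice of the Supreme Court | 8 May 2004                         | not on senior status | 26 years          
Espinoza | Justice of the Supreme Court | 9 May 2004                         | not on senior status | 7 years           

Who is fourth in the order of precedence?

By office: Espinoza, Mbeki, Nakamura, Baptiste, Varga and Vance (Justice of the Supreme Court); then Okonkwo and Ruiz (Presiding Appellate Judge); then Mendoza (Appellate Judge).
Among Espinoza, Mbeki, Nakamura, Baptiste, Varga and Vance, by years on the bench (lower first): Espinoza, Mbeki and Nakamura (7 years) before Baptiste (12 years) before Varga (19 years) before Vance (26 years).
Among Espinoza, Mbeki and Nakamura, by date of first judicial appointment (earlier first): Espinoza and Mbeki (9 May 2004) before Nakamura (10 Jan 2012).
Espinoza and Mbeki are each not on senior status, so the next rule applies.
Among Espinoza and Mbeki, alphabetically by surname: Espinoza before Mbeki.
Okonkwo and Ruiz both have years on the bench 10 years, so the next rule applies.
Okonkwo and Ruiz both have date of first judicial appointment 16 Nov 2000, so the next rule applies.
Okonkwo and Ruiz are each not on senior status, so the next rule applies.
Among Okonkwo and Ruiz, alphabetically by surname: Okonkwo before Ruiz.
Order: Espinoza, Mbeki, Nakamura, Baptiste, Varga, Vance, Okonkwo, Ruiz, Mendoza.

Baptiste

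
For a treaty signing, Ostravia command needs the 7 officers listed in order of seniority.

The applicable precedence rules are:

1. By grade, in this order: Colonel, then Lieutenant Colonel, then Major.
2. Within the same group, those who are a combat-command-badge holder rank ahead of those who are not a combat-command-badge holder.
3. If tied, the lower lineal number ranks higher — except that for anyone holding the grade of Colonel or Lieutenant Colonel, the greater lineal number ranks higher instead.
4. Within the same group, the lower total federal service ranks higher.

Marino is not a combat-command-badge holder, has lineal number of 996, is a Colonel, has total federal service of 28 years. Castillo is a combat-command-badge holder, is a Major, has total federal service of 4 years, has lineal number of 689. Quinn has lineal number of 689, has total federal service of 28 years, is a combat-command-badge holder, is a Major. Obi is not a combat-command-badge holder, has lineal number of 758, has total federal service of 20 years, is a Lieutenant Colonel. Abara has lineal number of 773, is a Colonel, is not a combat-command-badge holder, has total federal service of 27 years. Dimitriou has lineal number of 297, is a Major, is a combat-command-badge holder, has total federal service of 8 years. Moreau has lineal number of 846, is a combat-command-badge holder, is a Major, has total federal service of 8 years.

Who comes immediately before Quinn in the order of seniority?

Castillo

By grade: Marino and Abara (Colonel); then Obi (Lieutenant Colonel); then Dimitriou, Castillo, Quinn and Moreau (Major).
Marino and Abara are each not a combat-command-badge holder, so the next rule applies.
Among Marino and Abara, by lineal number (higher first) (reversed rule for this group): Marino (996) before Abara (773).
Dimitriou, Castillo, Quinn and Moreau are each a combat-command-badge holder, so the next rule applies.
Among Dimitriou, Castillo, Quinn and Moreau, by lineal number (lower first): Dimitriou (297) before Castillo and Quinn (689) before Moreau (846).
Among Castillo and Quinn, by total federal service (lower first): Castillo (4 years) before Quinn (28 years).
Order: Marino, Abara, Obi, Dimitriou, Castillo, Quinn, Moreau.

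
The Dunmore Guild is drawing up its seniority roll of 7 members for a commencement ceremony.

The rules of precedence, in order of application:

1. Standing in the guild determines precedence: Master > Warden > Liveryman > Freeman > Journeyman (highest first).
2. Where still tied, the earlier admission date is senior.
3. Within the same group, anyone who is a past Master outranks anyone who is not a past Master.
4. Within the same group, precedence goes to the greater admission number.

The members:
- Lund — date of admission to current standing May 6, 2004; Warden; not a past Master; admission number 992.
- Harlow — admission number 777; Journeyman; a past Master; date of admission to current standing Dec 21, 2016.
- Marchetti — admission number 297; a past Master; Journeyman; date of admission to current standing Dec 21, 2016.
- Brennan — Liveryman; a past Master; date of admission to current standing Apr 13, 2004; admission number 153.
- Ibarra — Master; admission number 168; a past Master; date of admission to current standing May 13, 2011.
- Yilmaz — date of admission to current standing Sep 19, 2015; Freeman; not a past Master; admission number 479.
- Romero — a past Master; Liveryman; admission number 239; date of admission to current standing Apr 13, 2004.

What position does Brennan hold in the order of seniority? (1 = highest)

4

By standing in the guild: Ibarra (Master); then Lund (Warden); then Romero and Brennan (Liveryman); then Yilmaz (Freeman); then Harlow and Marchetti (Journeyman).
Romero and Brennan both have date of admission to current standing Apr 13, 2004, so the next rule applies.
Romero and Brennan are each a past Master, so the next rule applies.
Among Romero and Brennan, by admission number (higher first): Romero (239) before Brennan (153).
Harlow and Marchetti both have date of admission to current standing Dec 21, 2016, so the next rule applies.
Harlow and Marchetti are each a past Master, so the next rule applies.
Among Harlow and Marchetti, by admission number (higher first): Harlow (777) before Marchetti (297).
Order: Ibarra, Lund, Romero, Brennan, Yilmaz, Harlow, Marchetti. So position 4.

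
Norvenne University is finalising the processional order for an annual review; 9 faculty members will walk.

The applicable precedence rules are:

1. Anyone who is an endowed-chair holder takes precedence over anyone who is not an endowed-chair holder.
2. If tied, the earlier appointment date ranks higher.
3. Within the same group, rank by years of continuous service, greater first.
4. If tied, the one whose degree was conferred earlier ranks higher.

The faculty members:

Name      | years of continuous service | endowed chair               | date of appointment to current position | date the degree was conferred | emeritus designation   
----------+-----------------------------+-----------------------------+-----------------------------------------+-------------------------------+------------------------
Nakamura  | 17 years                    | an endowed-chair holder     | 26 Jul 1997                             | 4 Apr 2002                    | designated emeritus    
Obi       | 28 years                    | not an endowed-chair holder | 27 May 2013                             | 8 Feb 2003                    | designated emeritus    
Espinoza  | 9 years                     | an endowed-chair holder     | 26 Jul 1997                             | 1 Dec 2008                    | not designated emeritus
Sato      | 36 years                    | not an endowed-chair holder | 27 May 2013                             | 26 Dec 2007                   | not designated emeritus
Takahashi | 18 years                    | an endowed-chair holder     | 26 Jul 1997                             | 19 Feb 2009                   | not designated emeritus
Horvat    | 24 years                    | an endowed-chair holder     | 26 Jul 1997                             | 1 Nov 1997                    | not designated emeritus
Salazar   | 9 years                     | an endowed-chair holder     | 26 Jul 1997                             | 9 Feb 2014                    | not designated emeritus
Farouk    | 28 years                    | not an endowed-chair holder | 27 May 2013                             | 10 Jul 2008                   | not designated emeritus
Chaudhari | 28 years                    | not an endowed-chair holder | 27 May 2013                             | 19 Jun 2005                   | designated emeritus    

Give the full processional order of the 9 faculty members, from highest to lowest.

Horvat, Takahashi, Nakamura, Espinoza, Salazar, Sato, Obi, Chaudhari, Farouk

By the first rule: Horvat, Takahashi, Nakamura, Espinoza and Salazar (each an endowed-chair holder); then Sato, Obi, Chaudhari and Farouk (each not an endowed-chair holder).
Horvat, Takahashi, Nakamura, Espinoza and Salazar all have date of appointment to current position 26 Jul 1997, so the next rule applies.
Among Horvat, Takahashi, Nakamura, Espinoza and Salazar, by years of continuous service (higher first): Horvat (24 years) before Takahashi (18 years) before Nakamura (17 years) before Espinoza and Salazar (9 years).
Among Espinoza and Salazar, by date the degree was conferred (earlier first): Espinoza (1 Dec 2008) before Salazar (9 Feb 2014).
Sato, Obi, Chaudhari and Farouk all have date of appointment to current position 27 May 2013, so the next rule applies.
Among Sato, Obi, Chaudhari and Farouk, by years of continuous service (higher first): Sato (36 years) before Obi, Chaudhari and Farouk (28 years).
Among Obi, Chaudhari and Farouk, by date the degree was conferred (earlier first): Obi (8 Feb 2003) before Chaudhari (19 Jun 2005) before Farouk (10 Jul 2008).
Full order: Horvat, Takahashi, Nakamura, Espinoza, Salazar, Sato, Obi, Chaudhari, Farouk.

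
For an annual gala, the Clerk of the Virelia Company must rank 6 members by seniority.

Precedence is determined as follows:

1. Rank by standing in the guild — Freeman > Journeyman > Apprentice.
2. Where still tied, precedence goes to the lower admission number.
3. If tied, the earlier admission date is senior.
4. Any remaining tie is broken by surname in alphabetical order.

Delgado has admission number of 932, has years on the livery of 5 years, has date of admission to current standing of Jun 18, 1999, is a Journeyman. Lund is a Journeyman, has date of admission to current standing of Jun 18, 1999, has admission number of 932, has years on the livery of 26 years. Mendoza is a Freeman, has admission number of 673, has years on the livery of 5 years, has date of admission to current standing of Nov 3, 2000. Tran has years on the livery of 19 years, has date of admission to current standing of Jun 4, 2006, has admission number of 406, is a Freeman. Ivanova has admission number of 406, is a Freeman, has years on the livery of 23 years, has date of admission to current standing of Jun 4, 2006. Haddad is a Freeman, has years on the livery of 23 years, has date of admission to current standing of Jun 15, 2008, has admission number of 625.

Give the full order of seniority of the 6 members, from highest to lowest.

By standing in the guild: Ivanova, Tran, Haddad and Mendoza (Freeman); then Delgado and Lund (Journeyman).
Among Ivanova, Tran, Haddad and Mendoza, by admission number (lower first): Ivanova and Tran (406) before Haddad (625) before Mendoza (673).
Ivanova and Tran both have date of admission to current standing Jun 4, 2006, so the next rule applies.
Among Ivanova and Tran, alphabetically by surname: Ivanova before Tran.
Delgado and Lund both have admission number 932, so the next rule applies.
Delgado and Lund both have date of admission to current standing Jun 18, 1999, so the next rule applies.
Among Delgado and Lund, alphabetically by surname: Delgado before Lund.
Full order: Ivanova, Tran, Haddad, Mendoza, Delgado, Lund.

Ivanova, Tran, Haddad, Mendoza, Delgado, Lund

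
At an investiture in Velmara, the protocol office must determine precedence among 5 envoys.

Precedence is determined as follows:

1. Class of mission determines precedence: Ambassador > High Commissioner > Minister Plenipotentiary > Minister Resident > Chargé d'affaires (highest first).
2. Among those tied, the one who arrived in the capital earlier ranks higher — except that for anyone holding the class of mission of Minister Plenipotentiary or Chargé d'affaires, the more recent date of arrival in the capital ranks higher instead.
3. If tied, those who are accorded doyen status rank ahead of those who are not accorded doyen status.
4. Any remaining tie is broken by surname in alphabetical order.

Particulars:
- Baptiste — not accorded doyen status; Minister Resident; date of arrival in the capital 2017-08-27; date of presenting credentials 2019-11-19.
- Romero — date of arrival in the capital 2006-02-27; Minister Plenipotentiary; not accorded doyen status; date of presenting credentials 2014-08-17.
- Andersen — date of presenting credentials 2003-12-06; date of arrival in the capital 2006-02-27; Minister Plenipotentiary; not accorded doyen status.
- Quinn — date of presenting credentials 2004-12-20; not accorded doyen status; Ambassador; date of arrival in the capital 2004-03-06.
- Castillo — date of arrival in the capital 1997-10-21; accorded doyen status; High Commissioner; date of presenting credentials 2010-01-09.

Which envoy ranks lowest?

By class of mission: Quinn (Ambassador); then Castillo (High Commissioner); then Andersen and Romero (Minister Plenipotentiary); then Baptiste (Minister Resident).
Andersen and Romero both have date of arrival in the capital 2006-02-27, so the next rule applies.
Andersen and Romero are each not accorded doyen status, so the next rule applies.
Among Andersen and Romero, alphabetically by surname: Andersen before Romero.
Order: Quinn, Castillo, Andersen, Romero, Baptiste.

Baptiste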